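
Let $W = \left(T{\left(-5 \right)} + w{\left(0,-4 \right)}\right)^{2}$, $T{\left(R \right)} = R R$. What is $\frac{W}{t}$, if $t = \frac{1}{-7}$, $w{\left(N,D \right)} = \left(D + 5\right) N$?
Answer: $-4375$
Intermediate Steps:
$T{\left(R \right)} = R^{2}$
$w{\left(N,D \right)} = N \left(5 + D\right)$ ($w{\left(N,D \right)} = \left(5 + D\right) N = N \left(5 + D\right)$)
$t = - \frac{1}{7} \approx -0.14286$
$W = 625$ ($W = \left(\left(-5\right)^{2} + 0 \left(5 - 4\right)\right)^{2} = \left(25 + 0 \cdot 1\right)^{2} = \left(25 + 0\right)^{2} = 25^{2} = 625$)
$\frac{W}{t} = \frac{625}{- \frac{1}{7}} = 625 \left(-7\right) = -4375$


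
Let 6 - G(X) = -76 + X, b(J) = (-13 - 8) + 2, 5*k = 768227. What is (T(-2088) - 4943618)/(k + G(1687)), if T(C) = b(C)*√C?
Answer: -12359045/380101 - 285*I*√58/380101 ≈ -32.515 - 0.0057103*I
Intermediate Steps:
k = 768227/5 (k = (⅕)*768227 = 768227/5 ≈ 1.5365e+5)
b(J) = -19 (b(J) = -21 + 2 = -19)
G(X) = 82 - X (G(X) = 6 - (-76 + X) = 6 + (76 - X) = 82 - X)
T(C) = -19*√C
(T(-2088) - 4943618)/(k + G(1687)) = (-114*I*√58 - 4943618)/(768227/5 + (82 - 1*1687)) = (-114*I*√58 - 4943618)/(768227/5 + (82 - 1687)) = (-114*I*√58 - 4943618)/(768227/5 - 1605) = (-4943618 - 114*I*√58)/(760202/5) = (-4943618 - 114*I*√58)*(5/760202) = -12359045/380101 - 285*I*√58/380101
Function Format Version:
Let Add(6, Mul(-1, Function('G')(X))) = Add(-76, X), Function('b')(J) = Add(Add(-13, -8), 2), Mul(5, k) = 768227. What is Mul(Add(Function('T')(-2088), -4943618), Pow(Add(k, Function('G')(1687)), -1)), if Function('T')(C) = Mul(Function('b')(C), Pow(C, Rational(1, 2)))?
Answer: Add(Rational(-12359045, 380101), Mul(Rational(-285, 380101), I, Pow(58, Rational(1, 2)))) ≈ Add(-32.515, Mul(-0.0057103, I))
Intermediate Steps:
k = Rational(768227, 5) (k = Mul(Rational(1, 5), 768227) = Rational(768227, 5) ≈ 1.5365e+5)
Function('b')(J) = -19 (Function('b')(J) = Add(-21, 2) = -19)
Function('G')(X) = Add(82, Mul(-1, X)) (Function('G')(X) = Add(6, Mul(-1, Add(-76, X))) = Add(6, Add(76, Mul(-1, X))) = Add(82, Mul(-1, X)))
Function('T')(C) = Mul(-19, Pow(C, Rational(1, 2)))
Mul(Add(Function('T')(-2088), -4943618), Pow(Add(k, Function('G')(1687)), -1)) = Mul(Add(Mul(-19, Pow(-2088, Rational(1, 2))), -4943618), Pow(Add(Rational(768227, 5), Add(82, Mul(-1, 1687))), -1)) = Mul(Add(Mul(-19, Mul(6, I, Pow(58, Rational(1, 2)))), -4943618), Pow(Add(Rational(768227, 5), Add(82, -1687)), -1)) = Mul(Add(Mul(-114, I, Pow(58, Rational(1, 2))), -4943618), Pow(Add(Rational(768227, 5), -1605), -1)) = Mul(Add(-4943618, Mul(-114, I, Pow(58, Rational(1, 2)))), Pow(Rational(760202, 5), -1)) = Mul(Add(-4943618, Mul(-114, I, Pow(58, Rational(1, 2)))), Rational(5, 760202)) = Add(Rational(-12359045, 380101), Mul(Rational(-285, 380101), I, Pow(58, Rational(1, 2))))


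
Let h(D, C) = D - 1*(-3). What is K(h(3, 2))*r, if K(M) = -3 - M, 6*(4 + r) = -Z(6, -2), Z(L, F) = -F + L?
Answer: 48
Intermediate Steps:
Z(L, F) = L - F
h(D, C) = 3 + D (h(D, C) = D + 3 = 3 + D)
r = -16/3 (r = -4 + (-(6 - 1*(-2)))/6 = -4 + (-(6 + 2))/6 = -4 + (-1*8)/6 = -4 + (⅙)*(-8) = -4 - 4/3 = -16/3 ≈ -5.3333)
K(h(3, 2))*r = (-3 - (3 + 3))*(-16/3) = (-3 - 1*6)*(-16/3) = (-3 - 6)*(-16/3) = -9*(-16/3) = 48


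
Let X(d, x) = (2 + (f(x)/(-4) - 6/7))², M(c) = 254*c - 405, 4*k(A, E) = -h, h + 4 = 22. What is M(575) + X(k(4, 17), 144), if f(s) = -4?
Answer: 7136830/49 ≈ 1.4565e+5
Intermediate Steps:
h = 18 (h = -4 + 22 = 18)
k(A, E) = -9/2 (k(A, E) = (-1*18)/4 = (¼)*(-18) = -9/2)
M(c) = -405 + 254*c
X(d, x) = 225/49 (X(d, x) = (2 + (-4/(-4) - 6/7))² = (2 + (-4*(-¼) - 6*⅐))² = (2 + (1 - 6/7))² = (2 + ⅐)² = (15/7)² = 225/49)
M(575) + X(k(4, 17), 144) = (-405 + 254*575) + 225/49 = (-405 + 146050) + 225/49 = 145645 + 225/49 = 7136830/49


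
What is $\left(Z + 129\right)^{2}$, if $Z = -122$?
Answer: $49$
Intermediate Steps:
$\left(Z + 129\right)^{2} = \left(-122 + 129\right)^{2} = 7^{2} = 49$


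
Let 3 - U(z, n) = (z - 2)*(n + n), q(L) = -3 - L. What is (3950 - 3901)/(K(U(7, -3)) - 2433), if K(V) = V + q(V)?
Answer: -7/348 ≈ -0.020115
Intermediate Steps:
U(z, n) = 3 - 2*n*(-2 + z) (U(z, n) = 3 - (z - 2)*(n + n) = 3 - (-2 + z)*2*n = 3 - 2*n*(-2 + z))
K(V) = -3 (K(V) = V + (-3 - V) = -3)
(3950 - 3901)/(K(U(7, -3)) - 2433) = (3950 - 3901)/(-3 - 2433) = 49/(-2436) = 49*(-1/2436) = -7/348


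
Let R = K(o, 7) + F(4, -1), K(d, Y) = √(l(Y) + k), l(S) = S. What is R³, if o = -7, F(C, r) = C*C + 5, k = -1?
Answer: (21 + √6)³ ≈ 12894.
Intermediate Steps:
F(C, r) = 5 + C² (F(C, r) = C² + 5 = 5 + C²)
K(d, Y) = √(-1 + Y) (K(d, Y) = √(Y - 1) = √(-1 + Y))
R = 21 + √6 (R = √(-1 + 7) + (5 + 4²) = √6 + (5 + 16) = √6 + 21 = 21 + √6 ≈ 23.449)
R³ = (21 + √6)³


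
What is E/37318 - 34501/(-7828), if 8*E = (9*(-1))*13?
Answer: 2574787667/584250608 ≈ 4.4070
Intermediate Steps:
E = -117/8 (E = ((9*(-1))*13)/8 = (-9*13)/8 = (⅛)*(-117) = -117/8 ≈ -14.625)
E/37318 - 34501/(-7828) = -117/8/37318 - 34501/(-7828) = -117/8*1/37318 - 34501*(-1/7828) = -117/298544 + 34501/7828 = 2574787667/584250608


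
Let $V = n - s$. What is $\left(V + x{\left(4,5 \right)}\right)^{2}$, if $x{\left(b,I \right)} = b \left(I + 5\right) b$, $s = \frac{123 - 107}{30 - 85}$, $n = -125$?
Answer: $\frac{3767481}{3025} \approx 1245.4$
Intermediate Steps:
$s = - \frac{16}{55}$ ($s = \frac{16}{-55} = 16 \left(- \frac{1}{55}\right) = - \frac{16}{55} \approx -0.29091$)
$x{\left(b,I \right)} = b^{2} \left(5 + I\right)$ ($x{\left(b,I \right)} = b \left(5 + I\right) b = b^{2} \left(5 + I\right)$)
$V = - \frac{6859}{55}$ ($V = -125 - - \frac{16}{55} = -125 + \frac{16}{55} = - \frac{6859}{55} \approx -124.71$)
$\left(V + x{\left(4,5 \right)}\right)^{2} = \left(- \frac{6859}{55} + 4^{2} \left(5 + 5\right)\right)^{2} = \left(- \frac{6859}{55} + 16 \cdot 10\right)^{2} = \left(- \frac{6859}{55} + 160\right)^{2} = \left(\frac{1941}{55}\right)^{2} = \frac{3767481}{3025}$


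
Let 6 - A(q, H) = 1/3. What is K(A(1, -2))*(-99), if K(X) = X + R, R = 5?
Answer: -1056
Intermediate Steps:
A(q, H) = 17/3 (A(q, H) = 6 - 1/3 = 6 - 1*⅓ = 6 - ⅓ = 17/3)
K(X) = 5 + X (K(X) = X + 5 = 5 + X)
K(A(1, -2))*(-99) = (5 + 17/3)*(-99) = (32/3)*(-99) = -1056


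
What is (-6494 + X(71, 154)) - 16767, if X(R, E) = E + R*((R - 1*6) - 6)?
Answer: -18918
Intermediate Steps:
X(R, E) = E + R*(-12 + R) (X(R, E) = E + R*((R - 6) - 6) = E + R*((-6 + R) - 6) = E + R*(-12 + R))
(-6494 + X(71, 154)) - 16767 = (-6494 + (154 + 71² - 12*71)) - 16767 = (-6494 + (154 + 5041 - 852)) - 16767 = (-6494 + 4343) - 16767 = -2151 - 16767 = -18918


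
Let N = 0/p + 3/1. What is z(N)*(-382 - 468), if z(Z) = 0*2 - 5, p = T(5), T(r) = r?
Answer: 4250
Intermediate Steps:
p = 5
N = 3 (N = 0/5 + 3/1 = 0*(⅕) + 3*1 = 0 + 3 = 3)
z(Z) = -5 (z(Z) = 0 - 5 = -5)
z(N)*(-382 - 468) = -5*(-382 - 468) = -5*(-850) = 4250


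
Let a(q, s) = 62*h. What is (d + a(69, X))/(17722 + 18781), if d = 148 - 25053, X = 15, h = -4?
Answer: -25153/36503 ≈ -0.68907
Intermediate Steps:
a(q, s) = -248 (a(q, s) = 62*(-4) = -248)
d = -24905
(d + a(69, X))/(17722 + 18781) = (-24905 - 248)/(17722 + 18781) = -25153/36503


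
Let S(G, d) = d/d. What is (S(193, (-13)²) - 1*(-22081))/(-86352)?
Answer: -11041/43176 ≈ -0.25572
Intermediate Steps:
S(G, d) = 1
(S(193, (-13)²) - 1*(-22081))/(-86352) = (1 - 1*(-22081))/(-86352) = (1 + 22081)*(-1/86352) = 22082*(-1/86352) = -11041/43176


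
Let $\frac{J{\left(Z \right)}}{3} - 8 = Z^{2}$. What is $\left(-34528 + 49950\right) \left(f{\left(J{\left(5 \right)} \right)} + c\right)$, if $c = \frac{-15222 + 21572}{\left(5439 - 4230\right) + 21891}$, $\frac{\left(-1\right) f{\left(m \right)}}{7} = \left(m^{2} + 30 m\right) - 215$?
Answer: $- \frac{28464789877}{21} \approx -1.3555 \cdot 10^{9}$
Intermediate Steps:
$J{\left(Z \right)} = 24 + 3 Z^{2}$
$f{\left(m \right)} = 1505 - 210 m - 7 m^{2}$ ($f{\left(m \right)} = - 7 \left(\left(m^{2} + 30 m\right) - 215\right) = - 7 \left(-215 + m^{2} + 30 m\right) = 1505 - 210 m - 7 m^{2}$)
$c = \frac{127}{462}$ ($c = \frac{6350}{\left(5439 - 4230\right) + 21891} = \frac{6350}{1209 + 21891} = \frac{6350}{23100} = 6350 \cdot \frac{1}{23100} = \frac{127}{462} \approx 0.27489$)
$\left(-34528 + 49950\right) \left(f{\left(J{\left(5 \right)} \right)} + c\right) = \left(-34528 + 49950\right) \left(\left(1505 - 210 \left(24 + 3 \cdot 5^{2}\right) - 7 \left(24 + 3 \cdot 5^{2}\right)^{2}\right) + \frac{127}{462}\right) = 15422 \left(\left(1505 - 210 \left(24 + 3 \cdot 25\right) - 7 \left(24 + 3 \cdot 25\right)^{2}\right) + \frac{127}{462}\right) = 15422 \left(\left(1505 - 210 \left(24 + 75\right) - 7 \left(24 + 75\right)^{2}\right) + \frac{127}{462}\right) = 15422 \left(\left(1505 - 20790 - 7 \cdot 99^{2}\right) + \frac{127}{462}\right) = 15422 \left(\left(1505 - 20790 - 68607\right) + \frac{127}{462}\right) = 15422 \left(-87892 + \frac{127}{462}\right) = 15422 \left(- \frac{40605977}{462}\right) = - \frac{28464789877}{21}$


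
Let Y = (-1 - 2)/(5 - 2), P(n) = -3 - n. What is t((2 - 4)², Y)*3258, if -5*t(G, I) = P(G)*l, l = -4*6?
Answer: -547344/5 ≈ -1.0947e+5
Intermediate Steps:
l = -24
Y = -1 (Y = -3/3 = -3*⅓ = -1)
t(G, I) = -72/5 - 24*G/5 (t(G, I) = -(-3 - G)*(-24)/5 = -(72 + 24*G)/5 = -72/5 - 24*G/5)
t((2 - 4)², Y)*3258 = (-72/5 - 24*(2 - 4)²/5)*3258 = (-72/5 - 24/5*(-2)²)*3258 = (-72/5 - 24/5*4)*3258 = (-72/5 - 96/5)*3258 = -168/5*3258 = -547344/5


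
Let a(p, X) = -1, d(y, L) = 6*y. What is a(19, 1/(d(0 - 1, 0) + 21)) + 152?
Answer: 151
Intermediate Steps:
a(19, 1/(d(0 - 1, 0) + 21)) + 152 = -1 + 152 = 151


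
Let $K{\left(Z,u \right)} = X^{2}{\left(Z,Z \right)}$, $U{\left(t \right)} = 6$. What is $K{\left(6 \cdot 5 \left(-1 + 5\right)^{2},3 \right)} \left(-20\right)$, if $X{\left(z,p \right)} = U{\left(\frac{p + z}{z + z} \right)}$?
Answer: $-720$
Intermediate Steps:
$X{\left(z,p \right)} = 6$
$K{\left(Z,u \right)} = 36$ ($K{\left(Z,u \right)} = 6^{2} = 36$)
$K{\left(6 \cdot 5 \left(-1 + 5\right)^{2},3 \right)} \left(-20\right) = 36 \left(-20\right) = -720$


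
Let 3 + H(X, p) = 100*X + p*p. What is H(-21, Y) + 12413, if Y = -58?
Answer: 13674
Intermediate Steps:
H(X, p) = -3 + p² + 100*X (H(X, p) = -3 + (100*X + p*p) = -3 + (100*X + p²) = -3 + (p² + 100*X) = -3 + p² + 100*X)
H(-21, Y) + 12413 = (-3 + (-58)² + 100*(-21)) + 12413 = (-3 + 3364 - 2100) + 12413 = 1261 + 12413 = 13674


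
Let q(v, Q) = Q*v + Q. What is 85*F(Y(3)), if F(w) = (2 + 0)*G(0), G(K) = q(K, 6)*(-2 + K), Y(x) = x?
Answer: -2040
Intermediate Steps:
q(v, Q) = Q + Q*v
G(K) = (-2 + K)*(6 + 6*K) (G(K) = (6*(1 + K))*(-2 + K) = (6 + 6*K)*(-2 + K) = (-2 + K)*(6 + 6*K))
F(w) = -24 (F(w) = (2 + 0)*(6*(1 + 0)*(-2 + 0)) = 2*(6*1*(-2)) = 2*(-12) = -24)
85*F(Y(3)) = 85*(-24) = -2040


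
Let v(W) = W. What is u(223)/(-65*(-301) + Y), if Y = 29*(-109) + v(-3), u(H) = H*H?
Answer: 49729/16401 ≈ 3.0321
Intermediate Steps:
u(H) = H**2
Y = -3164 (Y = 29*(-109) - 3 = -3161 - 3 = -3164)
u(223)/(-65*(-301) + Y) = 223**2/(-65*(-301) - 3164) = 49729/(19565 - 3164) = 49729/16401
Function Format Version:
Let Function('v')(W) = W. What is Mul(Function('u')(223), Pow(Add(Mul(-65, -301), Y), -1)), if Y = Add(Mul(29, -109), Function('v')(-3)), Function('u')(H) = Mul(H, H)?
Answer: Rational(49729, 16401) ≈ 3.0321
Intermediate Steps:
Function('u')(H) = Pow(H, 2)
Y = -3164 (Y = Add(Mul(29, -109), -3) = Add(-3161, -3) = -3164)
Mul(Function('u')(223), Pow(Add(Mul(-65, -301), Y), -1)) = Mul(Pow(223, 2), Pow(Add(Mul(-65, -301), -3164), -1)) = Mul(49729, Pow(Add(19565, -3164), -1)) = Mul(49729, Pow(16401, -1)) = Mul(49729, Rational(1, 16401)) = Rational(49729, 16401)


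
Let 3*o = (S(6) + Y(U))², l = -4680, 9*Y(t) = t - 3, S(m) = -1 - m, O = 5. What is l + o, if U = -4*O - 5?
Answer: -1128959/243 ≈ -4645.9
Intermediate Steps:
U = -25 (U = -4*5 - 5 = -20 - 5 = -25)
Y(t) = -⅓ + t/9 (Y(t) = (t - 3)/9 = (-3 + t)/9 = -⅓ + t/9)
o = 8281/243 (o = ((-1 - 1*6) + (-⅓ + (⅑)*(-25)))²/3 = ((-1 - 6) + (-⅓ - 25/9))²/3 = (-7 - 28/9)²/3 = (-91/9)²/3 = (⅓)*(8281/81) = 8281/243 ≈ 34.078)
l + o = -4680 + 8281/243 = -1128959/243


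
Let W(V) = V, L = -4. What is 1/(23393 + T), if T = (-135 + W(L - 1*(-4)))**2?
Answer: 1/41618 ≈ 2.4028e-5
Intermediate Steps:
T = 18225 (T = (-135 + (-4 - 1*(-4)))**2 = (-135 + (-4 + 4))**2 = (-135 + 0)**2 = (-135)**2 = 18225)
1/(23393 + T) = 1/(23393 + 18225) = 1/41618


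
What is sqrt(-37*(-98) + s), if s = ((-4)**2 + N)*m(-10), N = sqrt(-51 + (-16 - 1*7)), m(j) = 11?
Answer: sqrt(3802 + 11*I*sqrt(74)) ≈ 61.665 + 0.7673*I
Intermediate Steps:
N = I*sqrt(74) (N = sqrt(-51 + (-16 - 7)) = sqrt(-51 - 23) = sqrt(-74) = I*sqrt(74) ≈ 8.6023*I)
s = 176 + 11*I*sqrt(74) (s = ((-4)**2 + I*sqrt(74))*11 = (16 + I*sqrt(74))*11 = 176 + 11*I*sqrt(74) ≈ 176.0 + 94.626*I)
sqrt(-37*(-98) + s) = sqrt(-37*(-98) + (176 + 11*I*sqrt(74))) = sqrt(-1*(-3626) + (176 + 11*I*sqrt(74))) = sqrt(3626 + (176 + 11*I*sqrt(74))) = sqrt(3802 + 11*I*sqrt(74))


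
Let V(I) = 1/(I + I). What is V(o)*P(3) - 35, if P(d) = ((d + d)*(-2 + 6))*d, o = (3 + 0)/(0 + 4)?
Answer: 13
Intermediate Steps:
o = 3/4 ≈ 0.75000
V(I) = 1/(2*I)
P(d) = 8*d**2 (P(d) = ((2*d)*4)*d = (8*d)*d = 8*d**2)
V(o)*P(3) - 35 = (1/(2*(3/4)))*(8*3**2) - 35 = ((1/2)*(4/3))*(8*9) - 35 = (2/3)*72 - 35 = 48 - 35 = 13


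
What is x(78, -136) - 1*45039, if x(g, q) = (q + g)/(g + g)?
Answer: -3513071/78 ≈ -45039.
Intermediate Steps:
x(g, q) = (g + q)/(2*g) (x(g, q) = (g + q)/((2*g)) = (g + q)*(1/(2*g)) = (g + q)/(2*g))
x(78, -136) - 1*45039 = (½)*(78 - 136)/78 - 1*45039 = (½)*(1/78)*(-58) - 45039 = -29/78 - 45039 = -3513071/78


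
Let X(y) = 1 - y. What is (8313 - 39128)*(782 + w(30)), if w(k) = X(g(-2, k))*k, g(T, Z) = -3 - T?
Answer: -25946230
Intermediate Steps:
w(k) = 2*k (w(k) = (1 - (-3 - 1*(-2)))*k = (1 - (-3 + 2))*k = (1 - 1*(-1))*k = (1 + 1)*k = 2*k)
(8313 - 39128)*(782 + w(30)) = (8313 - 39128)*(782 + 2*30) = -30815*(782 + 60) = -30815*842 = -25946230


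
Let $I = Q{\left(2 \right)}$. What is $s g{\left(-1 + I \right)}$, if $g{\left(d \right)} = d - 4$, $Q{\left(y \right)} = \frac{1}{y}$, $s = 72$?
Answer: $-324$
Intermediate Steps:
$I = \frac{1}{2} \approx 0.5$
$g{\left(d \right)} = -4 + d$ ($g{\left(d \right)} = d - 4 = -4 + d$)
$s g{\left(-1 + I \right)} = 72 \left(-4 + \left(-1 + \frac{1}{2}\right)\right) = 72 \left(-4 - \frac{1}{2}\right) = 72 \left(- \frac{9}{2}\right) = -324$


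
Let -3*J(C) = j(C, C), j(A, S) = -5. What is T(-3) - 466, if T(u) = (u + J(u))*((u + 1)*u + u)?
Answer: -470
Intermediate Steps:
J(C) = 5/3 (J(C) = -⅓*(-5) = 5/3)
T(u) = (5/3 + u)*(u + u*(1 + u)) (T(u) = (u + 5/3)*((u + 1)*u + u) = (5/3 + u)*((1 + u)*u + u) = (5/3 + u)*(u*(1 + u) + u) = (5/3 + u)*(u + u*(1 + u)))
T(-3) - 466 = (⅓)*(-3)*(10 + 3*(-3)² + 11*(-3)) - 466 = (⅓)*(-3)*(10 + 3*9 - 33) - 466 = (⅓)*(-3)*(10 + 27 - 33) - 466 = (⅓)*(-3)*4 - 466 = -4 - 466 = -470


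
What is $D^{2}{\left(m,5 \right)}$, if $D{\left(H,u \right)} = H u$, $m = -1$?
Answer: $25$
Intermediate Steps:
$D^{2}{\left(m,5 \right)} = \left(\left(-1\right) 5\right)^{2} = \left(-5\right)^{2} = 25$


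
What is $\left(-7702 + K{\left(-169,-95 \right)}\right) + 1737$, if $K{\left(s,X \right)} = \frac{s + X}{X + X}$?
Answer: $- \frac{566543}{95} \approx -5963.6$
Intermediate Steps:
$K{\left(s,X \right)} = \frac{X + s}{2 X}$
$\left(-7702 + K{\left(-169,-95 \right)}\right) + 1737 = \left(-7702 + \frac{-95 - 169}{2 \left(-95\right)}\right) + 1737 = \left(-7702 + \frac{1}{2} \left(- \frac{1}{95}\right) \left(-264\right)\right) + 1737 = \left(-7702 + \frac{132}{95}\right) + 1737 = - \frac{731558}{95} + 1737 = - \frac{566543}{95}$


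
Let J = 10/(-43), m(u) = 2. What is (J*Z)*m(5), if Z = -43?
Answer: 20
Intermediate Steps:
J = -10/43 (J = 10*(-1/43) = -10/43 ≈ -0.23256)
(J*Z)*m(5) = -10/43*(-43)*2 = 10*2 = 20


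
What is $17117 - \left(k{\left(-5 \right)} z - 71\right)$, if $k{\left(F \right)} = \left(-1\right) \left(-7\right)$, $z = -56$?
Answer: $17580$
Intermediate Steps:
$k{\left(F \right)} = 7$
$17117 - \left(k{\left(-5 \right)} z - 71\right) = 17117 - \left(7 \left(-56\right) - 71\right) = 17117 - \left(-392 - 71\right) = 17117 - -463 = 17117 + 463 = 17580$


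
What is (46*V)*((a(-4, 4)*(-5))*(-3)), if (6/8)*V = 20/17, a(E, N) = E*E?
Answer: 294400/17 ≈ 17318.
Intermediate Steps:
a(E, N) = E²
V = 80/51 (V = 4*(20/17)/3 = 4*(20*(1/17))/3 = (4/3)*(20/17) = 80/51 ≈ 1.5686)
(46*V)*((a(-4, 4)*(-5))*(-3)) = (46*(80/51))*(((-4)²*(-5))*(-3)) = 3680*((16*(-5))*(-3))/51 = 3680*(-80*(-3))/51 = (3680/51)*240 = 294400/17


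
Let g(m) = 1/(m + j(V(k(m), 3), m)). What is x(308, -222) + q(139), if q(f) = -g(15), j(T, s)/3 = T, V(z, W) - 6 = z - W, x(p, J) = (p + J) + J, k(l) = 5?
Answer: -5305/39 ≈ -136.03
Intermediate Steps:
x(p, J) = p + 2*J (x(p, J) = (J + p) + J = p + 2*J)
V(z, W) = 6 + z - W (V(z, W) = 6 + (z - W) = 6 + z - W)
j(T, s) = 3*T
g(m) = 1/(24 + m) (g(m) = 1/(m + 3*(6 + 5 - 1*3)) = 1/(m + 3*(6 + 5 - 3)) = 1/(m + 3*8) = 1/(m + 24) = 1/(24 + m))
q(f) = -1/39 (q(f) = -1/(24 + 15) = -1/39)
x(308, -222) + q(139) = (308 + 2*(-222)) - 1/39 = (308 - 444) - 1/39 = -136 - 1/39 = -5305/39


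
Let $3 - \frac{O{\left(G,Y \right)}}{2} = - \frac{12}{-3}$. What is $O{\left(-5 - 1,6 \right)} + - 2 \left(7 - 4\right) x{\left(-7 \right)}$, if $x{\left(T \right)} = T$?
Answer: $40$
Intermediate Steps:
$O{\left(G,Y \right)} = -2$ ($O{\left(G,Y \right)} = 6 - 2 \left(- \frac{12}{-3}\right) = 6 - 2 \left(\left(-12\right) \left(- \frac{1}{3}\right)\right) = 6 - 8 = -2$)
$O{\left(-5 - 1,6 \right)} + - 2 \left(7 - 4\right) x{\left(-7 \right)} = -2 + - 2 \left(7 - 4\right) \left(-7\right) = -2 + \left(-2\right) 3 \left(-7\right) = -2 - -42 = -2 + 42 = 40$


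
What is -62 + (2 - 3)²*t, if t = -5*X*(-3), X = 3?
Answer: -17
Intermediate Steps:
t = 45 (t = -5*3*(-3) = -15*(-3) = 45)
-62 + (2 - 3)²*t = -62 + (2 - 3)²*45 = -62 + (-1)²*45 = -62 + 1*45 = -62 + 45 = -17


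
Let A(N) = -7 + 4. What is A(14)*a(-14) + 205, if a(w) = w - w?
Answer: 205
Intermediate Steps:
A(N) = -3
a(w) = 0
A(14)*a(-14) + 205 = -3*0 + 205 = 0 + 205 = 205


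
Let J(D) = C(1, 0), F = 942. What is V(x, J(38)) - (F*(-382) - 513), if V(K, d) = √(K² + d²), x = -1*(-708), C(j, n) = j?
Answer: 360357 + √501265 ≈ 3.6107e+5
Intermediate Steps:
J(D) = 1
x = 708
V(x, J(38)) - (F*(-382) - 513) = √(708² + 1²) - (942*(-382) - 513) = √(501264 + 1) - (-359844 - 513) = √501265 - 1*(-360357) = √501265 + 360357 = 360357 + √501265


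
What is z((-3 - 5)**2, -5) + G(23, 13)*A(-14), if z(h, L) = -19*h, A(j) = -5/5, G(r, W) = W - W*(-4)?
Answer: -1281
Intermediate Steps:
G(r, W) = 5*W (G(r, W) = W - (-4)*W = W + 4*W = 5*W)
A(j) = -1 (A(j) = -5*1/5 = -1)
z((-3 - 5)**2, -5) + G(23, 13)*A(-14) = -19*(-3 - 5)**2 + (5*13)*(-1) = -19*(-8)**2 + 65*(-1) = -19*64 - 65 = -1216 - 65 = -1281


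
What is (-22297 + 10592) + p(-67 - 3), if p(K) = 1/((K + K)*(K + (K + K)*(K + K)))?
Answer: -32003811001/2734200 ≈ -11705.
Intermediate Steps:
p(K) = 1/(2*K*(K + 4*K²)) (p(K) = 1/((2*K)*(K + (2*K)*(2*K))) = 1/((2*K)*(K + 4*K²)) = 1/(2*K*(K + 4*K²)))
(-22297 + 10592) + p(-67 - 3) = (-22297 + 10592) + 1/(2*(-67 - 3)²*(1 + 4*(-67 - 3))) = -11705 + (½)/((-70)²*(1 + 4*(-70))) = -11705 + (½)*(1/4900)/(1 - 280) = -11705 + (½)*(1/4900)/(-279) = -11705 + (½)*(1/4900)*(-1/279) = -11705 - 1/2734200 = -32003811001/2734200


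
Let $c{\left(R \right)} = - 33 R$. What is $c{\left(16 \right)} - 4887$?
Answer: $-5415$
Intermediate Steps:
$c{\left(16 \right)} - 4887 = \left(-33\right) 16 - 4887 = -528 - 4887 = -5415$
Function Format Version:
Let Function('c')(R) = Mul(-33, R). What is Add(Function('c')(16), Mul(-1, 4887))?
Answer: -5415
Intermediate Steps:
Add(Function('c')(16), Mul(-1, 4887)) = Add(Mul(-33, 16), Mul(-1, 4887)) = Add(-528, -4887) = -5415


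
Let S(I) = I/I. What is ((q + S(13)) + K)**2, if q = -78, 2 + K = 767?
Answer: 473344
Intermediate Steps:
K = 765 (K = -2 + 767 = 765)
S(I) = 1
((q + S(13)) + K)**2 = ((-78 + 1) + 765)**2 = (-77 + 765)**2 = 688**2 = 473344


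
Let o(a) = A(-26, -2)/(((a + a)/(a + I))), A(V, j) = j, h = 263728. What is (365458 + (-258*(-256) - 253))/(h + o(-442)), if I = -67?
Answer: 190613826/116567267 ≈ 1.6352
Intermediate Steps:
o(a) = -(-67 + a)/a (o(a) = -2*(a - 67)/(a + a) = -2*(-67 + a)/(2*a) = -(-67 + a)/a)
(365458 + (-258*(-256) - 253))/(h + o(-442)) = (365458 + (-258*(-256) - 253))/(263728 + (67 - 1*(-442))/(-442)) = (365458 + (66048 - 253))/(263728 - (67 + 442)/442) = (365458 + 65795)/(263728 - 1/442*509) = 431253/(263728 - 509/442) = 431253/(116567267/442) = 431253*(442/116567267) = 190613826/116567267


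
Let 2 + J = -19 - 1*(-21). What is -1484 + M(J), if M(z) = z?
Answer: -1484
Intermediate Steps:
J = 0 (J = -2 + (-19 - 1*(-21)) = -2 + (-19 + 21) = -2 + 2 = 0)
-1484 + M(J) = -1484 + 0 = -1484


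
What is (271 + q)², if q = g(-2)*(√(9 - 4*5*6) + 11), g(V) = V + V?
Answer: 49753 - 1816*I*√111 ≈ 49753.0 - 19133.0*I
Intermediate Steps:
g(V) = 2*V
q = -44 - 4*I*√111 (q = (2*(-2))*(√(9 - 4*5*6) + 11) = -4*(√(9 - 20*6) + 11) = -4*(√(9 - 120) + 11) = -4*(√(-111) + 11) = -4*(I*√111 + 11) = -4*(11 + I*√111) = -44 - 4*I*√111 ≈ -44.0 - 42.143*I)
(271 + q)² = (271 + (-44 - 4*I*√111))² = (227 - 4*I*√111)²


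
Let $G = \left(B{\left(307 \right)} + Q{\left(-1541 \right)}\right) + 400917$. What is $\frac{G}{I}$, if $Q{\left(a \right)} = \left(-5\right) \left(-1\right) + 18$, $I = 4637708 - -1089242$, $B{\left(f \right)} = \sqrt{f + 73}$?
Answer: $\frac{40094}{572695} + \frac{\sqrt{95}}{2863475} \approx 0.070013$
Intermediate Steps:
$B{\left(f \right)} = \sqrt{73 + f}$
$I = 5726950$ ($I = 4637708 + 1089242 = 5726950$)
$Q{\left(a \right)} = 23$ ($Q{\left(a \right)} = 5 + 18 = 23$)
$G = 400940 + 2 \sqrt{95}$ ($G = \left(\sqrt{73 + 307} + 23\right) + 400917 = \left(\sqrt{380} + 23\right) + 400917 = \left(2 \sqrt{95} + 23\right) + 400917 = \left(23 + 2 \sqrt{95}\right) + 400917 = 400940 + 2 \sqrt{95} \approx 4.0096 \cdot 10^{5}$)
$\frac{G}{I} = \frac{400940 + 2 \sqrt{95}}{5726950} = \left(400940 + 2 \sqrt{95}\right) \frac{1}{5726950} = \frac{40094}{572695} + \frac{\sqrt{95}}{2863475}$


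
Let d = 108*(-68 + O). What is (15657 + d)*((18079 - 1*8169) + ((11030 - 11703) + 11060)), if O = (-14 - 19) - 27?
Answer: 37204401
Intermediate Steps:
O = -60 (O = -33 - 27 = -60)
d = -13824 (d = 108*(-68 - 60) = 108*(-128) = -13824)
(15657 + d)*((18079 - 1*8169) + ((11030 - 11703) + 11060)) = (15657 - 13824)*((18079 - 1*8169) + ((11030 - 11703) + 11060)) = 1833*((18079 - 8169) + (-673 + 11060)) = 1833*(9910 + 10387) = 1833*20297 = 37204401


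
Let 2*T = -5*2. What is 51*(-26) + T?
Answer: -1331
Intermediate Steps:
T = -5 (T = (-5*2)/2 = (½)*(-10) = -5)
51*(-26) + T = 51*(-26) - 5 = -1326 - 5 = -1331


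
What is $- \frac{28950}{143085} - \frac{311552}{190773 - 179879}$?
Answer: $- \frac{1496459974}{51958933} \approx -28.801$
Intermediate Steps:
$- \frac{28950}{143085} - \frac{311552}{190773 - 179879} = \left(-28950\right) \frac{1}{143085} - \frac{311552}{10894} = - \frac{1930}{9539} - \frac{155776}{5447} = - \frac{1496459974}{51958933}$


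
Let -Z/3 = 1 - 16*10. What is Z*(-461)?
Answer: -219897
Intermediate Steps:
Z = 477 (Z = -3*(1 - 16*10) = -3*(1 - 160) = -3*(-159) = 477)
Z*(-461) = 477*(-461) = -219897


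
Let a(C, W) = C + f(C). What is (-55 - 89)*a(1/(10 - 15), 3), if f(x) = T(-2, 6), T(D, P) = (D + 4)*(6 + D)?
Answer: -5616/5 ≈ -1123.2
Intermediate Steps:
T(D, P) = (4 + D)*(6 + D)
f(x) = 8 (f(x) = 24 + (-2)² + 10*(-2) = 24 + 4 - 20 = 8)
a(C, W) = 8 + C (a(C, W) = C + 8 = 8 + C)
(-55 - 89)*a(1/(10 - 15), 3) = (-55 - 89)*(8 + 1/(10 - 15)) = -144*(8 + 1/(-5)) = -144*(8 - ⅕) = -144*39/5 = -5616/5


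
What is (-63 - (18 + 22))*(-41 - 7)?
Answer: 4944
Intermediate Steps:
(-63 - (18 + 22))*(-41 - 7) = (-63 - 1*40)*(-48) = (-63 - 40)*(-48) = -103*(-48) = 4944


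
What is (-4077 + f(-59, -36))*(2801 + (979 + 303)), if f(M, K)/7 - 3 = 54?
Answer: -15017274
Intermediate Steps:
f(M, K) = 399 (f(M, K) = 21 + 7*54 = 21 + 378 = 399)
(-4077 + f(-59, -36))*(2801 + (979 + 303)) = (-4077 + 399)*(2801 + (979 + 303)) = -3678*(2801 + 1282) = -3678*4083 = -15017274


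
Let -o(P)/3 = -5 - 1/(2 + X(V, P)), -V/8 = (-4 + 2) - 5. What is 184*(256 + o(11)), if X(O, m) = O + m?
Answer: 49872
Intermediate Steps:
V = 56 (V = -8*((-4 + 2) - 5) = -8*(-2 - 5) = -8*(-7) = 56)
o(P) = 15 + 3/(58 + P) (o(P) = -3*(-5 - 1/(2 + (56 + P))) = -3*(-5 - 1/(58 + P)) = 15 + 3/(58 + P))
184*(256 + o(11)) = 184*(256 + 3*(291 + 5*11)/(58 + 11)) = 184*(256 + 3*(291 + 55)/69) = 184*(256 + 3*(1/69)*346) = 184*(256 + 346/23) = 184*(6234/23) = 49872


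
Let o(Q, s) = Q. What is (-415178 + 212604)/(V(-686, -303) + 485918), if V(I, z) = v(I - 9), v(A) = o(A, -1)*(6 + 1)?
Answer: -202574/481053 ≈ -0.42111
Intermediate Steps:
v(A) = 7*A (v(A) = A*(6 + 1) = A*7 = 7*A)
V(I, z) = -63 + 7*I (V(I, z) = 7*(I - 9) = 7*(-9 + I) = -63 + 7*I)
(-415178 + 212604)/(V(-686, -303) + 485918) = (-415178 + 212604)/((-63 + 7*(-686)) + 485918) = -202574/((-63 - 4802) + 485918) = -202574/(-4865 + 485918) = -202574/481053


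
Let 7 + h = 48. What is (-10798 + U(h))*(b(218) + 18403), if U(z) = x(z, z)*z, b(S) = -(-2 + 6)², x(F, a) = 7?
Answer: -193265757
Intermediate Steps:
b(S) = -16 (b(S) = -1*4² = -1*16 = -16)
h = 41 (h = -7 + 48 = 41)
U(z) = 7*z
(-10798 + U(h))*(b(218) + 18403) = (-10798 + 7*41)*(-16 + 18403) = (-10798 + 287)*18387 = -10511*18387 = -193265757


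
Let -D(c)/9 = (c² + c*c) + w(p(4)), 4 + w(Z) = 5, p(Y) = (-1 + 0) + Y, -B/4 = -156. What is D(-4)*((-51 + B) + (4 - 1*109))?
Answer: -138996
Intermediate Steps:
B = 624 (B = -4*(-156) = 624)
p(Y) = -1 + Y
w(Z) = 1 (w(Z) = -4 + 5 = 1)
D(c) = -9 - 18*c² (D(c) = -9*((c² + c*c) + 1) = -9*((c² + c²) + 1) = -9*(2*c² + 1) = -9*(1 + 2*c²) = -9 - 18*c²)
D(-4)*((-51 + B) + (4 - 1*109)) = (-9 - 18*(-4)²)*((-51 + 624) + (4 - 1*109)) = (-9 - 18*16)*(573 + (4 - 109)) = (-9 - 288)*(573 - 105) = -297*468 = -138996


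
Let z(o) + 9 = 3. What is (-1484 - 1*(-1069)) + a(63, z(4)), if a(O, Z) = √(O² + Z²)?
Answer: -415 + 3*√445 ≈ -351.71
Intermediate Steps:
z(o) = -6 (z(o) = -9 + 3 = -6)
(-1484 - 1*(-1069)) + a(63, z(4)) = (-1484 - 1*(-1069)) + √(63² + (-6)²) = (-1484 + 1069) + √(3969 + 36) = -415 + √4005 = -415 + 3*√445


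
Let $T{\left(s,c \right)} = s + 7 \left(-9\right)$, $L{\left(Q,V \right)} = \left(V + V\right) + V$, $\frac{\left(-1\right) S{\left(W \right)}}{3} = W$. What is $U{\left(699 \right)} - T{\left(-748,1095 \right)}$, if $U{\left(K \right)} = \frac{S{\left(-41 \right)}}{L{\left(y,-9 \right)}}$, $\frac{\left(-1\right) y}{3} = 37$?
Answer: $\frac{7258}{9} \approx 806.44$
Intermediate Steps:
$y = -111$ ($y = \left(-3\right) 37 = -111$)
$S{\left(W \right)} = - 3 W$
$L{\left(Q,V \right)} = 3 V$ ($L{\left(Q,V \right)} = 2 V + V = 3 V$)
$U{\left(K \right)} = - \frac{41}{9}$ ($U{\left(K \right)} = \frac{\left(-3\right) \left(-41\right)}{3 \left(-9\right)} = \frac{123}{-27} = 123 \left(- \frac{1}{27}\right) = - \frac{41}{9}$)
$T{\left(s,c \right)} = -63 + s$ ($T{\left(s,c \right)} = s - 63 = -63 + s$)
$U{\left(699 \right)} - T{\left(-748,1095 \right)} = - \frac{41}{9} - \left(-63 - 748\right) = - \frac{41}{9} - -811 = - \frac{41}{9} + 811 = \frac{7258}{9}$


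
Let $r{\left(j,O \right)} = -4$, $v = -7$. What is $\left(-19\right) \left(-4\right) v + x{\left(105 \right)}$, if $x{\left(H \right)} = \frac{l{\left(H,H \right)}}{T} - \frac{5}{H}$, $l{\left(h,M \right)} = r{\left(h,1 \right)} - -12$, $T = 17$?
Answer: $- \frac{189773}{357} \approx -531.58$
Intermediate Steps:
$l{\left(h,M \right)} = 8$ ($l{\left(h,M \right)} = -4 - -12 = -4 + 12 = 8$)
$x{\left(H \right)} = \frac{8}{17} - \frac{5}{H}$
$\left(-19\right) \left(-4\right) v + x{\left(105 \right)} = \left(-19\right) \left(-4\right) \left(-7\right) + \left(\frac{8}{17} - \frac{5}{105}\right) = 76 \left(-7\right) + \left(\frac{8}{17} - \frac{1}{21}\right) = -532 + \left(\frac{8}{17} - \frac{1}{21}\right) = -532 + \frac{151}{357} = - \frac{189773}{357}$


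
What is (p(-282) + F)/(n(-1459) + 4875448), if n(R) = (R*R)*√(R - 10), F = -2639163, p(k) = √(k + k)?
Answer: -4289033990008/2226741475349871 + 4257362*√207129/6680224426049613 + 9750896*I*√141/6680224426049613 + 1872645378001*I*√1469/2226741475349871 ≈ -0.0019259 + 0.032233*I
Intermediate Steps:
p(k) = √2*√k (p(k) = √(2*k) = √2*√k)
n(R) = R²*√(-10 + R)
(p(-282) + F)/(n(-1459) + 4875448) = (√2*√(-282) - 2639163)/((-1459)²*√(-10 - 1459) + 4875448) = (√2*(I*√282) - 2639163)/(2128681*√(-1469) + 4875448) = (2*I*√141 - 2639163)/(2128681*(I*√1469) + 4875448) = (-2639163 + 2*I*√141)/(2128681*I*√1469 + 4875448) = (-2639163 + 2*I*√141)/(4875448 + 2128681*I*√1469)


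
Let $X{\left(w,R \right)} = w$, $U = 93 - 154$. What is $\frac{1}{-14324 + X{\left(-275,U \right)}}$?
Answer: $- \frac{1}{14599} \approx -6.8498 \cdot 10^{-5}$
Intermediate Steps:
$U = -61$
$\frac{1}{-14324 + X{\left(-275,U \right)}} = \frac{1}{-14324 - 275} = \frac{1}{-14599} = - \frac{1}{14599}$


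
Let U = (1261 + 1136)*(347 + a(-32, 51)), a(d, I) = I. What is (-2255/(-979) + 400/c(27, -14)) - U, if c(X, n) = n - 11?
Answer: -84907753/89 ≈ -9.5402e+5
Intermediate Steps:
c(X, n) = -11 + n
U = 954006 (U = (1261 + 1136)*(347 + 51) = 2397*398 = 954006)
(-2255/(-979) + 400/c(27, -14)) - U = (-2255/(-979) + 400/(-11 - 14)) - 1*954006 = (-2255*(-1/979) + 400/(-25)) - 954006 = (205/89 + 400*(-1/25)) - 954006 = (205/89 - 16) - 954006 = -1219/89 - 954006 = -84907753/89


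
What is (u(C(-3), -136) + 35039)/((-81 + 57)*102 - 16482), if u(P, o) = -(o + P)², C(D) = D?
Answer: -7859/9465 ≈ -0.83032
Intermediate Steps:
u(P, o) = -(P + o)²
(u(C(-3), -136) + 35039)/((-81 + 57)*102 - 16482) = (-(-3 - 136)² + 35039)/((-81 + 57)*102 - 16482) = (-1*(-139)² + 35039)/(-24*102 - 16482) = (-1*19321 + 35039)/(-2448 - 16482) = (-19321 + 35039)/(-18930) = 15718*(-1/18930) = -7859/9465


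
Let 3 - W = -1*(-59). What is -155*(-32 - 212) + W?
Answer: 37764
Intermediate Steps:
W = -56 (W = 3 - (-1)*(-59) = 3 - 1*59 = 3 - 59 = -56)
-155*(-32 - 212) + W = -155*(-32 - 212) - 56 = -155*(-244) - 56 = 37820 - 56 = 37764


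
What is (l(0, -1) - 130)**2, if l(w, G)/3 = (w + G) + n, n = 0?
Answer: 17689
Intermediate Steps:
l(w, G) = 3*G + 3*w (l(w, G) = 3*((w + G) + 0) = 3*((G + w) + 0) = 3*(G + w) = 3*G + 3*w)
(l(0, -1) - 130)**2 = ((3*(-1) + 3*0) - 130)**2 = ((-3 + 0) - 130)**2 = (-3 - 130)**2 = (-133)**2 = 17689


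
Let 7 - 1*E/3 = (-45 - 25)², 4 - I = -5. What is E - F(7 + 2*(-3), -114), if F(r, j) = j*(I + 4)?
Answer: -13197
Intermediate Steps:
I = 9 (I = 4 - 1*(-5) = 4 + 5 = 9)
F(r, j) = 13*j (F(r, j) = j*(9 + 4) = j*13 = 13*j)
E = -14679 (E = 21 - 3*(-45 - 25)² = 21 - 3*(-70)² = 21 - 3*4900 = 21 - 14700 = -14679)
E - F(7 + 2*(-3), -114) = -14679 - 13*(-114) = -14679 - 1*(-1482) = -14679 + 1482 = -13197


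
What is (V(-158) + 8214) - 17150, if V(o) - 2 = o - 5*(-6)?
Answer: -9062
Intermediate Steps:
V(o) = 32 + o (V(o) = 2 + (o - 5*(-6)) = 2 + (o + 30) = 2 + (30 + o) = 32 + o)
(V(-158) + 8214) - 17150 = ((32 - 158) + 8214) - 17150 = (-126 + 8214) - 17150 = 8088 - 17150 = -9062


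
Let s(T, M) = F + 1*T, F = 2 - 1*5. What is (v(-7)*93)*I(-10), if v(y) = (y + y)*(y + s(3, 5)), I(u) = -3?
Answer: -27342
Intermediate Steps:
F = -3 (F = 2 - 5 = -3)
s(T, M) = -3 + T (s(T, M) = -3 + 1*T = -3 + T)
v(y) = 2*y**2 (v(y) = (y + y)*(y + (-3 + 3)) = (2*y)*(y + 0) = (2*y)*y = 2*y**2)
(v(-7)*93)*I(-10) = ((2*(-7)**2)*93)*(-3) = ((2*49)*93)*(-3) = (98*93)*(-3) = 9114*(-3) = -27342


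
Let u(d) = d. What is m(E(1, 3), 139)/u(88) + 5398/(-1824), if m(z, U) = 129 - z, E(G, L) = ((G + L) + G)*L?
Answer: -16693/10032 ≈ -1.6640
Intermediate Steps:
E(G, L) = L*(L + 2*G) (E(G, L) = (L + 2*G)*L = L*(L + 2*G))
m(E(1, 3), 139)/u(88) + 5398/(-1824) = (129 - 3*(3 + 2*1))/88 + 5398/(-1824) = (129 - 3*(3 + 2))*(1/88) + 5398*(-1/1824) = (129 - 3*5)*(1/88) - 2699/912 = (129 - 1*15)*(1/88) - 2699/912 = (129 - 15)*(1/88) - 2699/912 = 114*(1/88) - 2699/912 = 57/44 - 2699/912 = -16693/10032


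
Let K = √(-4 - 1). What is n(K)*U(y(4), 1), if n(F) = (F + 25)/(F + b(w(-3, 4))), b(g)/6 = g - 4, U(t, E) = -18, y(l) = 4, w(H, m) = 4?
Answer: -18 + 90*I*√5 ≈ -18.0 + 201.25*I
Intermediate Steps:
b(g) = -24 + 6*g (b(g) = 6*(g - 4) = 6*(-4 + g) = -24 + 6*g)
K = I*√5 (K = √(-5) = I*√5 ≈ 2.2361*I)
n(F) = (25 + F)/F (n(F) = (F + 25)/(F + (-24 + 6*4)) = (25 + F)/(F + (-24 + 24)) = (25 + F)/(F + 0) = (25 + F)/F)
n(K)*U(y(4), 1) = ((25 + I*√5)/((I*√5)))*(-18) = ((-I*√5/5)*(25 + I*√5))*(-18) = -I*√5*(25 + I*√5)/5*(-18) = 18*I*√5*(25 + I*√5)/5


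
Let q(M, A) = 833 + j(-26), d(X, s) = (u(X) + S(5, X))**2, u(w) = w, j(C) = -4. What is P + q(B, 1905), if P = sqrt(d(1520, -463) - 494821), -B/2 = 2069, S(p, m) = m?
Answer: 829 + sqrt(8746779) ≈ 3786.5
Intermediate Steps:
d(X, s) = 4*X**2 (d(X, s) = (X + X)**2 = (2*X)**2 = 4*X**2)
B = -4138 (B = -2*2069 = -4138)
q(M, A) = 829 (q(M, A) = 833 - 4 = 829)
P = sqrt(8746779) (P = sqrt(4*1520**2 - 494821) = sqrt(4*2310400 - 494821) = sqrt(9241600 - 494821) = sqrt(8746779) ≈ 2957.5)
P + q(B, 1905) = sqrt(8746779) + 829 = 829 + sqrt(8746779)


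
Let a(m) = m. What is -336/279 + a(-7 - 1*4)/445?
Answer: -50863/41385 ≈ -1.2290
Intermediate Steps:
-336/279 + a(-7 - 1*4)/445 = -336/279 + (-7 - 1*4)/445 = -336*1/279 + (-7 - 4)*(1/445) = -112/93 - 11*1/445 = -112/93 - 11/445 = -50863/41385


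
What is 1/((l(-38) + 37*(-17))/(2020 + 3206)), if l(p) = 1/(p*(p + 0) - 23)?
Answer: -1237691/148968 ≈ -8.3084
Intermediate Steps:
l(p) = 1/(-23 + p**2) (l(p) = 1/(p*p - 23) = 1/(p**2 - 23) = 1/(-23 + p**2))
1/((l(-38) + 37*(-17))/(2020 + 3206)) = 1/((1/(-23 + (-38)**2) + 37*(-17))/(2020 + 3206)) = 1/((1/(-23 + 1444) - 629)/5226) = 1/((1/1421 - 629)*(1/5226)) = 1/(-893808/1421*1/5226) = 1/(-148968/1237691) = -1237691/148968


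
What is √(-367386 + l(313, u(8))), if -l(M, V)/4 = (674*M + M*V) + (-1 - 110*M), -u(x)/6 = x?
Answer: I*√1013414 ≈ 1006.7*I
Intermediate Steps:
u(x) = -6*x
l(M, V) = 4 - 2256*M - 4*M*V (l(M, V) = -4*((674*M + M*V) + (-1 - 110*M)) = -4*(-1 + 564*M + M*V) = 4 - 2256*M - 4*M*V)
√(-367386 + l(313, u(8))) = √(-367386 + (4 - 2256*313 - 4*313*(-6*8))) = √(-367386 + (4 - 706128 - 4*313*(-48))) = √(-367386 + (4 - 706128 + 60096)) = √(-367386 - 646028) = √(-1013414) = I*√1013414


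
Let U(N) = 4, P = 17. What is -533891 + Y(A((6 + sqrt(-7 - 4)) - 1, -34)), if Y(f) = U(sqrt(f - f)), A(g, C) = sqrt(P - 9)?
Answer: -533887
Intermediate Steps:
A(g, C) = 2*sqrt(2) (A(g, C) = sqrt(17 - 9) = sqrt(8) = 2*sqrt(2))
Y(f) = 4
-533891 + Y(A((6 + sqrt(-7 - 4)) - 1, -34)) = -533891 + 4 = -533887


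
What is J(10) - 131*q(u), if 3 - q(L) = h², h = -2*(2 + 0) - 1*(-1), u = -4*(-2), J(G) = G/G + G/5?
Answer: 789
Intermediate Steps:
J(G) = 1 + G/5 (J(G) = 1 + G*(⅕) = 1 + G/5)
u = 8
h = -3 (h = -2*2 + 1 = -4 + 1 = -3)
q(L) = -6 (q(L) = 3 - 1*(-3)² = 3 - 1*9 = 3 - 9 = -6)
J(10) - 131*q(u) = (1 + (⅕)*10) - 131*(-6) = (1 + 2) + 786 = 3 + 786 = 789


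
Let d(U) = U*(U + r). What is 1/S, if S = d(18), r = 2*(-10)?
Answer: -1/36 ≈ -0.027778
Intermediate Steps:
r = -20
d(U) = U*(-20 + U) (d(U) = U*(U - 20) = U*(-20 + U))
S = -36 (S = 18*(-20 + 18) = 18*(-2) = -36)
1/S = 1/(-36) = -1/36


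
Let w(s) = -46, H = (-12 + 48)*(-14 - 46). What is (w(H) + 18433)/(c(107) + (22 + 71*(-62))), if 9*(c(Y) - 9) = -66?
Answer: -55161/13135 ≈ -4.1995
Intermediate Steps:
c(Y) = 5/3 (c(Y) = 9 + (⅑)*(-66) = 9 - 22/3 = 5/3)
H = -2160 (H = 36*(-60) = -2160)
(w(H) + 18433)/(c(107) + (22 + 71*(-62))) = (-46 + 18433)/(5/3 + (22 + 71*(-62))) = 18387/(5/3 + (22 - 4402)) = 18387/(5/3 - 4380) = 18387/(-13135/3) = 18387*(-3/13135) = -55161/13135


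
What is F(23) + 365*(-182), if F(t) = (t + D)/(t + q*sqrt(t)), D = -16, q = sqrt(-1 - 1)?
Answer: 7*(-9490*sqrt(46) + 218269*I)/(sqrt(46) - 23*I) ≈ -66430.0 - 0.082565*I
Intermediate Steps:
q = I*sqrt(2) (q = sqrt(-2) = I*sqrt(2) ≈ 1.4142*I)
F(t) = (-16 + t)/(t + I*sqrt(2)*sqrt(t)) (F(t) = (t - 16)/(t + (I*sqrt(2))*sqrt(t)) = (-16 + t)/(t + I*sqrt(2)*sqrt(t)))
F(23) + 365*(-182) = (-16 + 23)/(23 + I*sqrt(2)*sqrt(23)) + 365*(-182) = 7/(23 + I*sqrt(46)) - 66430 = -66430 + 7/(23 + I*sqrt(46))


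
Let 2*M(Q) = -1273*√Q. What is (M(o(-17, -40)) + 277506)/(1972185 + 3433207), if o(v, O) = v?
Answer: 138753/2702696 - 1273*I*√17/10810784 ≈ 0.051339 - 0.00048551*I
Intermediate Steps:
M(Q) = -1273*√Q/2 (M(Q) = (-1273*√Q)/2 = -1273*√Q/2)
(M(o(-17, -40)) + 277506)/(1972185 + 3433207) = (-1273*I*√17/2 + 277506)/(1972185 + 3433207) = (-1273*I*√17/2 + 277506)/5405392 = (-1273*I*√17/2 + 277506)*(1/5405392) = (277506 - 1273*I*√17/2)*(1/5405392) = 138753/2702696 - 1273*I*√17/10810784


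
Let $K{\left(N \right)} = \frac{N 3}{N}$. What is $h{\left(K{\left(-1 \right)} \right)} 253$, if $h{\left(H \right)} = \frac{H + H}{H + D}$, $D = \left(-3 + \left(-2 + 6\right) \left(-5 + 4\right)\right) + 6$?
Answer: $759$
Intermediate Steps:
$D = -1$ ($D = \left(-3 + 4 \left(-1\right)\right) + 6 = \left(-3 - 4\right) + 6 = -7 + 6 = -1$)
$K{\left(N \right)} = 3$ ($K{\left(N \right)} = \frac{3 N}{N} = 3$)
$h{\left(H \right)} = \frac{2 H}{-1 + H}$ ($h{\left(H \right)} = \frac{H + H}{H - 1} = \frac{2 H}{-1 + H}$)
$h{\left(K{\left(-1 \right)} \right)} 253 = 2 \cdot 3 \frac{1}{-1 + 3} \cdot 253 = 2 \cdot 3 \cdot \frac{1}{2} \cdot 253 = 3 \cdot 253 = 759$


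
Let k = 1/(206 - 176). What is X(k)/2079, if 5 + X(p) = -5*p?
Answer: -31/12474 ≈ -0.0024852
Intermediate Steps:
k = 1/30 ≈ 0.033333
X(p) = -5 - 5*p
X(k)/2079 = (-5 - 5*1/30)/2079 = (-5 - ⅙)*(1/2079) = -31/6*1/2079 = -31/12474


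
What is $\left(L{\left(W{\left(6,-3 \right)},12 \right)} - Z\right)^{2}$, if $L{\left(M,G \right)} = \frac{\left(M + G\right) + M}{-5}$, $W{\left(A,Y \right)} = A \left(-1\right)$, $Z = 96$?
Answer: $9216$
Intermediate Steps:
$W{\left(A,Y \right)} = - A$
$L{\left(M,G \right)} = - \frac{2 M}{5} - \frac{G}{5}$ ($L{\left(M,G \right)} = \left(\left(G + M\right) + M\right) \left(- \frac{1}{5}\right) = \left(G + 2 M\right) \left(- \frac{1}{5}\right) = - \frac{2 M}{5} - \frac{G}{5}$)
$\left(L{\left(W{\left(6,-3 \right)},12 \right)} - Z\right)^{2} = \left(\left(- \frac{2 \left(\left(-1\right) 6\right)}{5} - \frac{12}{5}\right) - 96\right)^{2} = \left(\left(\left(- \frac{2}{5}\right) \left(-6\right) - \frac{12}{5}\right) - 96\right)^{2} = \left(\left(\frac{12}{5} - \frac{12}{5}\right) - 96\right)^{2} = \left(0 - 96\right)^{2} = \left(-96\right)^{2} = 9216$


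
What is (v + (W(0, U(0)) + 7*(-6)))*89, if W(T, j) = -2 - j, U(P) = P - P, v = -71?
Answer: -10235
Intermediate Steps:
U(P) = 0
(v + (W(0, U(0)) + 7*(-6)))*89 = (-71 + ((-2 - 1*0) + 7*(-6)))*89 = (-71 + ((-2 + 0) - 42))*89 = (-71 + (-2 - 42))*89 = (-71 - 44)*89 = -115*89 = -10235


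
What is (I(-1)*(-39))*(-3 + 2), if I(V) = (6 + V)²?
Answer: 975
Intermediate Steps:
(I(-1)*(-39))*(-3 + 2) = ((6 - 1)²*(-39))*(-3 + 2) = (5²*(-39))*(-1) = (25*(-39))*(-1) = -975*(-1) = 975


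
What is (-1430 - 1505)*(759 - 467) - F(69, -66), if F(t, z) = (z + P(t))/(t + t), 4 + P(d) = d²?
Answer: -118273451/138 ≈ -8.5705e+5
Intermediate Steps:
P(d) = -4 + d²
F(t, z) = (-4 + z + t²)/(2*t) (F(t, z) = (z + (-4 + t²))/(t + t) = (-4 + z + t²)/((2*t)) = (-4 + z + t²)*(1/(2*t)) = (-4 + z + t²)/(2*t))
(-1430 - 1505)*(759 - 467) - F(69, -66) = (-1430 - 1505)*(759 - 467) - (-4 - 66 + 69²)/(2*69) = -2935*292 - (-4 - 66 + 4761)/(2*69) = -857020 - 4691/(2*69) = -857020 - 1*4691/138 = -857020 - 4691/138 = -118273451/138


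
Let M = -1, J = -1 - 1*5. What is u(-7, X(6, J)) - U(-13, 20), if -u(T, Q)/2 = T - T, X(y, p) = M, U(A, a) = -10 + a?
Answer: -10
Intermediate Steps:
J = -6 (J = -1 - 5 = -6)
X(y, p) = -1
u(T, Q) = 0 (u(T, Q) = -2*(T - T) = -2*0 = 0)
u(-7, X(6, J)) - U(-13, 20) = 0 - (-10 + 20) = 0 - 1*10 = 0 - 10 = -10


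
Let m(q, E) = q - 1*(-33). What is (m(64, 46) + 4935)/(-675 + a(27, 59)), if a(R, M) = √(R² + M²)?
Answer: -679320/90283 - 5032*√4210/451415 ≈ -8.2476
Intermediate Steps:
m(q, E) = 33 + q (m(q, E) = q + 33 = 33 + q)
a(R, M) = √(M² + R²)
(m(64, 46) + 4935)/(-675 + a(27, 59)) = ((33 + 64) + 4935)/(-675 + √(59² + 27²)) = (97 + 4935)/(-675 + √(3481 + 729)) = 5032/(-675 + √4210)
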